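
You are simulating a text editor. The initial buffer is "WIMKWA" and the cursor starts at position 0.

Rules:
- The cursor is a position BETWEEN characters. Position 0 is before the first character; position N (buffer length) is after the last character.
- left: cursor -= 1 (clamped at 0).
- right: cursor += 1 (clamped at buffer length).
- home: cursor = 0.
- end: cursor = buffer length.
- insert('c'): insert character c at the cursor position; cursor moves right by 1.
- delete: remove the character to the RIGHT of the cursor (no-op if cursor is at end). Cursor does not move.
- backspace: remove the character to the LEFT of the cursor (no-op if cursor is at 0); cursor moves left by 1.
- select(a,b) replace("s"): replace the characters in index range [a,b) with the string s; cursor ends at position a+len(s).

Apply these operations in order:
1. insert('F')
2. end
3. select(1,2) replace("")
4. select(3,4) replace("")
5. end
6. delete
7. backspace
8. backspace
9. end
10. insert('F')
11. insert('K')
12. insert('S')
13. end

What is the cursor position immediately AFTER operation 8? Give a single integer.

After op 1 (insert('F')): buf='FWIMKWA' cursor=1
After op 2 (end): buf='FWIMKWA' cursor=7
After op 3 (select(1,2) replace("")): buf='FIMKWA' cursor=1
After op 4 (select(3,4) replace("")): buf='FIMWA' cursor=3
After op 5 (end): buf='FIMWA' cursor=5
After op 6 (delete): buf='FIMWA' cursor=5
After op 7 (backspace): buf='FIMW' cursor=4
After op 8 (backspace): buf='FIM' cursor=3

Answer: 3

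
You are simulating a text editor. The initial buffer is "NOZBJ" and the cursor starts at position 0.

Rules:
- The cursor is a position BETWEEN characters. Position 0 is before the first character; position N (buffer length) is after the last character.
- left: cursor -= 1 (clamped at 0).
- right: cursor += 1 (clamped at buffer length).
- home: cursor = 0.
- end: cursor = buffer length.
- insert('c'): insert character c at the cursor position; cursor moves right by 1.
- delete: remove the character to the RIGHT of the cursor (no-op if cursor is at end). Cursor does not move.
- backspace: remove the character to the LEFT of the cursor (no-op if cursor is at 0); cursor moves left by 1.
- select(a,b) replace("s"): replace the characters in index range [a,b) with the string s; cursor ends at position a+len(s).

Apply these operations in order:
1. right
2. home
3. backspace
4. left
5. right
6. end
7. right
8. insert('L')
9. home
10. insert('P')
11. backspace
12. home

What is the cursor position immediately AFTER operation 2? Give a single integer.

After op 1 (right): buf='NOZBJ' cursor=1
After op 2 (home): buf='NOZBJ' cursor=0

Answer: 0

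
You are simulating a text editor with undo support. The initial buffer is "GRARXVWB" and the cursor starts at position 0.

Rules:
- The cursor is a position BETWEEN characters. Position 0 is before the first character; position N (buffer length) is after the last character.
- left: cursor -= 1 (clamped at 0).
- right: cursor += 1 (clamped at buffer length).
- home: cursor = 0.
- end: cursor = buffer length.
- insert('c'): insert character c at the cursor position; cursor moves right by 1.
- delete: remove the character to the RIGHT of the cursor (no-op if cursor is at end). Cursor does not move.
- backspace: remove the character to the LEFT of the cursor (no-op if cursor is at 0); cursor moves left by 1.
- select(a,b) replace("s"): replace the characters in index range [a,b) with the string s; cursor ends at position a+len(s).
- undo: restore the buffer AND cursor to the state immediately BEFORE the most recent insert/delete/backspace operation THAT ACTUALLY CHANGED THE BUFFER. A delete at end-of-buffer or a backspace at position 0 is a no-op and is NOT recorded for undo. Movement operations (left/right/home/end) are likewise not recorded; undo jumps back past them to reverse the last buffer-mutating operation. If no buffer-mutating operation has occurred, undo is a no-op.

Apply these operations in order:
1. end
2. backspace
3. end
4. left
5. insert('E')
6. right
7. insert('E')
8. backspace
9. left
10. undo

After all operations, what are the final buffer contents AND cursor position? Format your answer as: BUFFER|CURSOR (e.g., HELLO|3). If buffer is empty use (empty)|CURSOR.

Answer: GRARXVEWE|9

Derivation:
After op 1 (end): buf='GRARXVWB' cursor=8
After op 2 (backspace): buf='GRARXVW' cursor=7
After op 3 (end): buf='GRARXVW' cursor=7
After op 4 (left): buf='GRARXVW' cursor=6
After op 5 (insert('E')): buf='GRARXVEW' cursor=7
After op 6 (right): buf='GRARXVEW' cursor=8
After op 7 (insert('E')): buf='GRARXVEWE' cursor=9
After op 8 (backspace): buf='GRARXVEW' cursor=8
After op 9 (left): buf='GRARXVEW' cursor=7
After op 10 (undo): buf='GRARXVEWE' cursor=9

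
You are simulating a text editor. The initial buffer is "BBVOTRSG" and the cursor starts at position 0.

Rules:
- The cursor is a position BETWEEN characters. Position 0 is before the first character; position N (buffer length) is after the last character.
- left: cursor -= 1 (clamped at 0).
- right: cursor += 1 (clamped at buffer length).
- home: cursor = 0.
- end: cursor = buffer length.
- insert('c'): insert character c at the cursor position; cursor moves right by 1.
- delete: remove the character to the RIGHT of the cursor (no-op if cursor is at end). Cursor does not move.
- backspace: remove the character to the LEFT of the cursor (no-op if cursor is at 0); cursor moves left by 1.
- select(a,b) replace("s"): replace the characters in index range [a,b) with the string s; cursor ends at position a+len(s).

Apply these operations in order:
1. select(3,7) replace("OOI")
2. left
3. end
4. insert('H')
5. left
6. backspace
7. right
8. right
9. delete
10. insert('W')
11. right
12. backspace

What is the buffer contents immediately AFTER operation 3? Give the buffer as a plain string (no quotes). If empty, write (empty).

After op 1 (select(3,7) replace("OOI")): buf='BBVOOIG' cursor=6
After op 2 (left): buf='BBVOOIG' cursor=5
After op 3 (end): buf='BBVOOIG' cursor=7

Answer: BBVOOIG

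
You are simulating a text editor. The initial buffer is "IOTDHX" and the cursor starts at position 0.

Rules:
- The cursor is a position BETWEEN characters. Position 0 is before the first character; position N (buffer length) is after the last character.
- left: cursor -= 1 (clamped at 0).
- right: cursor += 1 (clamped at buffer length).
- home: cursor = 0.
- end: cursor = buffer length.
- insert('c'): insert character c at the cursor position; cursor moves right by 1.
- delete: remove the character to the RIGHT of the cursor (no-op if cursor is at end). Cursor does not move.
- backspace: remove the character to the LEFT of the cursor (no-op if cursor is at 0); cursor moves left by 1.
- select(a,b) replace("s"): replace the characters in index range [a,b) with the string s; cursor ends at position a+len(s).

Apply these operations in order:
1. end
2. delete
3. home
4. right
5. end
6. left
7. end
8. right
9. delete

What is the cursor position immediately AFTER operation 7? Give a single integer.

After op 1 (end): buf='IOTDHX' cursor=6
After op 2 (delete): buf='IOTDHX' cursor=6
After op 3 (home): buf='IOTDHX' cursor=0
After op 4 (right): buf='IOTDHX' cursor=1
After op 5 (end): buf='IOTDHX' cursor=6
After op 6 (left): buf='IOTDHX' cursor=5
After op 7 (end): buf='IOTDHX' cursor=6

Answer: 6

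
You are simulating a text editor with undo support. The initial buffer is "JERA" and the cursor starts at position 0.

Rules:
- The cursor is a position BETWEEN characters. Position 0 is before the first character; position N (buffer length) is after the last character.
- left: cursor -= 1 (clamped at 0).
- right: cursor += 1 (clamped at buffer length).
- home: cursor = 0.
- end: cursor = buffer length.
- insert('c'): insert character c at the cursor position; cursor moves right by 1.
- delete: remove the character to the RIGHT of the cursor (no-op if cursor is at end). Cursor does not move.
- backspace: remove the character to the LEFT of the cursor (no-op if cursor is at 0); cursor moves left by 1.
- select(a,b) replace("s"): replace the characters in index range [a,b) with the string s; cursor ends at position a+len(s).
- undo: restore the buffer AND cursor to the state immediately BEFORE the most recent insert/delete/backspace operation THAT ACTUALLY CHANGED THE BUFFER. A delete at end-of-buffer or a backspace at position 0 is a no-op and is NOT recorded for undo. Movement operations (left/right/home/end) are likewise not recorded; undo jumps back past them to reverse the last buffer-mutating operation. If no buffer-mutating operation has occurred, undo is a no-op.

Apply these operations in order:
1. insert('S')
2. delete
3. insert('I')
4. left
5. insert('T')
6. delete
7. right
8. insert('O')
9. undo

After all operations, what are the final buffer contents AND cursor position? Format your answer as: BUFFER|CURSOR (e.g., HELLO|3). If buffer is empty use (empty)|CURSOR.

Answer: STERA|3

Derivation:
After op 1 (insert('S')): buf='SJERA' cursor=1
After op 2 (delete): buf='SERA' cursor=1
After op 3 (insert('I')): buf='SIERA' cursor=2
After op 4 (left): buf='SIERA' cursor=1
After op 5 (insert('T')): buf='STIERA' cursor=2
After op 6 (delete): buf='STERA' cursor=2
After op 7 (right): buf='STERA' cursor=3
After op 8 (insert('O')): buf='STEORA' cursor=4
After op 9 (undo): buf='STERA' cursor=3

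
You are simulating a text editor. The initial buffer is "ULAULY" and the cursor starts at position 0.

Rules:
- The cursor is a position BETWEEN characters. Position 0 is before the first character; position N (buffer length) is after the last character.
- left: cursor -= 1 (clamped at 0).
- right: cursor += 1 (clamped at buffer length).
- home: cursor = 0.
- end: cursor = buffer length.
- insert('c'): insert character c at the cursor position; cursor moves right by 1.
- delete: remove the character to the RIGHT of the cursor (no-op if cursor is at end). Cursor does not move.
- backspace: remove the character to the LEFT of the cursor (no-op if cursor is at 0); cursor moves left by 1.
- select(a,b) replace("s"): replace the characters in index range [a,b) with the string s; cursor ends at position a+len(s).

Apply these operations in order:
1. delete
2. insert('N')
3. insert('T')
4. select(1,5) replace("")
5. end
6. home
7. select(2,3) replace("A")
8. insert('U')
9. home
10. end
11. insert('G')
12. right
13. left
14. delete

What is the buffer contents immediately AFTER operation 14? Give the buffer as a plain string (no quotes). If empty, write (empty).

After op 1 (delete): buf='LAULY' cursor=0
After op 2 (insert('N')): buf='NLAULY' cursor=1
After op 3 (insert('T')): buf='NTLAULY' cursor=2
After op 4 (select(1,5) replace("")): buf='NLY' cursor=1
After op 5 (end): buf='NLY' cursor=3
After op 6 (home): buf='NLY' cursor=0
After op 7 (select(2,3) replace("A")): buf='NLA' cursor=3
After op 8 (insert('U')): buf='NLAU' cursor=4
After op 9 (home): buf='NLAU' cursor=0
After op 10 (end): buf='NLAU' cursor=4
After op 11 (insert('G')): buf='NLAUG' cursor=5
After op 12 (right): buf='NLAUG' cursor=5
After op 13 (left): buf='NLAUG' cursor=4
After op 14 (delete): buf='NLAU' cursor=4

Answer: NLAU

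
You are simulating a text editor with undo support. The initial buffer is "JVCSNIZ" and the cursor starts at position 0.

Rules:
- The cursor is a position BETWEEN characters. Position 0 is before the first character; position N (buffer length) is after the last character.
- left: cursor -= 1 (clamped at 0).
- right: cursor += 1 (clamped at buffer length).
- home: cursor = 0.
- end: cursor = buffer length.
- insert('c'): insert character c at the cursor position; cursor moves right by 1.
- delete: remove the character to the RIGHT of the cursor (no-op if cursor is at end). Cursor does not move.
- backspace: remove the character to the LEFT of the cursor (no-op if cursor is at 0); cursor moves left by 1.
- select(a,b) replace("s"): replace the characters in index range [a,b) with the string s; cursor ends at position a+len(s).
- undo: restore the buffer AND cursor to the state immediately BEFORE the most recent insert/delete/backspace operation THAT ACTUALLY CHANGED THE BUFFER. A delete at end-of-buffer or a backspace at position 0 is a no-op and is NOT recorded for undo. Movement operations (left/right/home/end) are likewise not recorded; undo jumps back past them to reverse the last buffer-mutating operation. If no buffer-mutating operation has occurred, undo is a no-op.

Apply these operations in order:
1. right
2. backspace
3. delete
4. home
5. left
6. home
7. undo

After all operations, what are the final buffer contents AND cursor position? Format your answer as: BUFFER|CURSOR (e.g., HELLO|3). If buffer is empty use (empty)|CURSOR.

Answer: VCSNIZ|0

Derivation:
After op 1 (right): buf='JVCSNIZ' cursor=1
After op 2 (backspace): buf='VCSNIZ' cursor=0
After op 3 (delete): buf='CSNIZ' cursor=0
After op 4 (home): buf='CSNIZ' cursor=0
After op 5 (left): buf='CSNIZ' cursor=0
After op 6 (home): buf='CSNIZ' cursor=0
After op 7 (undo): buf='VCSNIZ' cursor=0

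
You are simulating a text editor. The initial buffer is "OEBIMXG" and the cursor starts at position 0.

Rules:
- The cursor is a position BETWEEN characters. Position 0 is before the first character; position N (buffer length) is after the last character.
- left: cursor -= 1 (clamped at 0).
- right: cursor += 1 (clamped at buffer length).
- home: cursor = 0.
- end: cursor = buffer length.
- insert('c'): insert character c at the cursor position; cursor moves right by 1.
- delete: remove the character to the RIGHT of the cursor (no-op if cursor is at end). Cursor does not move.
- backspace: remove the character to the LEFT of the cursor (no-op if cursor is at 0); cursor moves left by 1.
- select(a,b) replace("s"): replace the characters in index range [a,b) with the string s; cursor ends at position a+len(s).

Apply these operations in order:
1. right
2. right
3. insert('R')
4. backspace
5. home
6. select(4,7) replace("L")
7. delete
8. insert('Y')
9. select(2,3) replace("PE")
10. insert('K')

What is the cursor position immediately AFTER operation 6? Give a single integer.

Answer: 5

Derivation:
After op 1 (right): buf='OEBIMXG' cursor=1
After op 2 (right): buf='OEBIMXG' cursor=2
After op 3 (insert('R')): buf='OERBIMXG' cursor=3
After op 4 (backspace): buf='OEBIMXG' cursor=2
After op 5 (home): buf='OEBIMXG' cursor=0
After op 6 (select(4,7) replace("L")): buf='OEBIL' cursor=5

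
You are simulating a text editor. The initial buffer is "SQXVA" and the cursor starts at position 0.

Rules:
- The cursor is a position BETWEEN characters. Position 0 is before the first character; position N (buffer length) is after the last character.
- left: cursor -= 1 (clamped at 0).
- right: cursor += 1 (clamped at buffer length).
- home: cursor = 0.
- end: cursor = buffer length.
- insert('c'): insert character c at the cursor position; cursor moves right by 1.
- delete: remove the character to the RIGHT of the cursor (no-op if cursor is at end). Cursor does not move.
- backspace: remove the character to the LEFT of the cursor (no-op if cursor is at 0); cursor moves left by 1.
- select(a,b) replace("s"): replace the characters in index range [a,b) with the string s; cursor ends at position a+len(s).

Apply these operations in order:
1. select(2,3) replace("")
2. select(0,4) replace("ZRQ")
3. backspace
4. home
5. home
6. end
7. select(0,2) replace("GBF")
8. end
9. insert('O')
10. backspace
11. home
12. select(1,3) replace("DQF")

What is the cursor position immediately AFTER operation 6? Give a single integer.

Answer: 2

Derivation:
After op 1 (select(2,3) replace("")): buf='SQVA' cursor=2
After op 2 (select(0,4) replace("ZRQ")): buf='ZRQ' cursor=3
After op 3 (backspace): buf='ZR' cursor=2
After op 4 (home): buf='ZR' cursor=0
After op 5 (home): buf='ZR' cursor=0
After op 6 (end): buf='ZR' cursor=2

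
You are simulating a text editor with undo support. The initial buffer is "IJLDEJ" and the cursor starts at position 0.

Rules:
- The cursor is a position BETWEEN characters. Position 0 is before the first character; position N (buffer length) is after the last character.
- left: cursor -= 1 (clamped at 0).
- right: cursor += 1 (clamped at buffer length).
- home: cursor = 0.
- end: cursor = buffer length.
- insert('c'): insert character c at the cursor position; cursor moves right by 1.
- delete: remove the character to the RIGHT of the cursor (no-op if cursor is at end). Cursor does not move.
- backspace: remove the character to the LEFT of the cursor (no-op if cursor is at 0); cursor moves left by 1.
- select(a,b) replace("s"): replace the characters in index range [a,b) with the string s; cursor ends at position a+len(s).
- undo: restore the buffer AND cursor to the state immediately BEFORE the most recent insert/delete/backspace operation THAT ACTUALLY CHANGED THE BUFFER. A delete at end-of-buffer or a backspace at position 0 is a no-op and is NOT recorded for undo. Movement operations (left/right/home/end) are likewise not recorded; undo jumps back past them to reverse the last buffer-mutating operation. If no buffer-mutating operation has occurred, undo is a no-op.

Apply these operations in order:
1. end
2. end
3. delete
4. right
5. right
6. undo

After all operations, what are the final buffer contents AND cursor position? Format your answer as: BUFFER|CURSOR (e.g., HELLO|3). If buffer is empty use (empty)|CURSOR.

Answer: IJLDEJ|6

Derivation:
After op 1 (end): buf='IJLDEJ' cursor=6
After op 2 (end): buf='IJLDEJ' cursor=6
After op 3 (delete): buf='IJLDEJ' cursor=6
After op 4 (right): buf='IJLDEJ' cursor=6
After op 5 (right): buf='IJLDEJ' cursor=6
After op 6 (undo): buf='IJLDEJ' cursor=6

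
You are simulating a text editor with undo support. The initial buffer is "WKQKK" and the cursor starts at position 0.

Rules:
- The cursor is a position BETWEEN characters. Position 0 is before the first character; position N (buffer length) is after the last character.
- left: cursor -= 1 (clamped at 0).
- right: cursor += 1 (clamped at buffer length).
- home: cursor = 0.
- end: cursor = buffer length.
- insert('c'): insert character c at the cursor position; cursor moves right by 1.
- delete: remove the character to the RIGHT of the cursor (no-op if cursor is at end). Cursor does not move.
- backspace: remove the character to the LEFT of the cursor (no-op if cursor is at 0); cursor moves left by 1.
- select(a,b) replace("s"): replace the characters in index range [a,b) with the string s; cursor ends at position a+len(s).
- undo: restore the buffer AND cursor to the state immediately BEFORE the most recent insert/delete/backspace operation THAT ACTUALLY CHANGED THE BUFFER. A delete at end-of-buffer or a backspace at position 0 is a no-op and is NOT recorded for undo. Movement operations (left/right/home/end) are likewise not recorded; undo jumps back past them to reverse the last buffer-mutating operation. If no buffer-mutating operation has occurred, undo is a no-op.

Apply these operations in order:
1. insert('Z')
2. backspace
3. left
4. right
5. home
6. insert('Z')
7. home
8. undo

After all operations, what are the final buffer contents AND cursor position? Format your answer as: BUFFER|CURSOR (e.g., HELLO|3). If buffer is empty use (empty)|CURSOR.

After op 1 (insert('Z')): buf='ZWKQKK' cursor=1
After op 2 (backspace): buf='WKQKK' cursor=0
After op 3 (left): buf='WKQKK' cursor=0
After op 4 (right): buf='WKQKK' cursor=1
After op 5 (home): buf='WKQKK' cursor=0
After op 6 (insert('Z')): buf='ZWKQKK' cursor=1
After op 7 (home): buf='ZWKQKK' cursor=0
After op 8 (undo): buf='WKQKK' cursor=0

Answer: WKQKK|0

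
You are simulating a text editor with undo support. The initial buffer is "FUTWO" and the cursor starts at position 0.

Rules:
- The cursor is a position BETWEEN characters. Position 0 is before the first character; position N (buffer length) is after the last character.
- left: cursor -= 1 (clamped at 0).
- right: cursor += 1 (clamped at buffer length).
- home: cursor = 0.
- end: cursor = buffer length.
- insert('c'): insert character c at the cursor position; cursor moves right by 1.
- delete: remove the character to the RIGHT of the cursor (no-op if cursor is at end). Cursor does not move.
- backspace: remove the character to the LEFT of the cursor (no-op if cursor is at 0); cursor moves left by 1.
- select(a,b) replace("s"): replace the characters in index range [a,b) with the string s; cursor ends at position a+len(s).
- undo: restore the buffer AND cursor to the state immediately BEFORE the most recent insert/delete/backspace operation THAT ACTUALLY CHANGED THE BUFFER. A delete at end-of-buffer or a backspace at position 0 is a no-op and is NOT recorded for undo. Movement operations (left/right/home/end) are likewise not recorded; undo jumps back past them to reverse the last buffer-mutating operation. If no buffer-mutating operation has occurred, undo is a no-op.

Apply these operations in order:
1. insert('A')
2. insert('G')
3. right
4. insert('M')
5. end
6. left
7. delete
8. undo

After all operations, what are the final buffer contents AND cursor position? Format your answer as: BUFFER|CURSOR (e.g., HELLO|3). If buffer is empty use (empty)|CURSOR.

Answer: AGFMUTWO|7

Derivation:
After op 1 (insert('A')): buf='AFUTWO' cursor=1
After op 2 (insert('G')): buf='AGFUTWO' cursor=2
After op 3 (right): buf='AGFUTWO' cursor=3
After op 4 (insert('M')): buf='AGFMUTWO' cursor=4
After op 5 (end): buf='AGFMUTWO' cursor=8
After op 6 (left): buf='AGFMUTWO' cursor=7
After op 7 (delete): buf='AGFMUTW' cursor=7
After op 8 (undo): buf='AGFMUTWO' cursor=7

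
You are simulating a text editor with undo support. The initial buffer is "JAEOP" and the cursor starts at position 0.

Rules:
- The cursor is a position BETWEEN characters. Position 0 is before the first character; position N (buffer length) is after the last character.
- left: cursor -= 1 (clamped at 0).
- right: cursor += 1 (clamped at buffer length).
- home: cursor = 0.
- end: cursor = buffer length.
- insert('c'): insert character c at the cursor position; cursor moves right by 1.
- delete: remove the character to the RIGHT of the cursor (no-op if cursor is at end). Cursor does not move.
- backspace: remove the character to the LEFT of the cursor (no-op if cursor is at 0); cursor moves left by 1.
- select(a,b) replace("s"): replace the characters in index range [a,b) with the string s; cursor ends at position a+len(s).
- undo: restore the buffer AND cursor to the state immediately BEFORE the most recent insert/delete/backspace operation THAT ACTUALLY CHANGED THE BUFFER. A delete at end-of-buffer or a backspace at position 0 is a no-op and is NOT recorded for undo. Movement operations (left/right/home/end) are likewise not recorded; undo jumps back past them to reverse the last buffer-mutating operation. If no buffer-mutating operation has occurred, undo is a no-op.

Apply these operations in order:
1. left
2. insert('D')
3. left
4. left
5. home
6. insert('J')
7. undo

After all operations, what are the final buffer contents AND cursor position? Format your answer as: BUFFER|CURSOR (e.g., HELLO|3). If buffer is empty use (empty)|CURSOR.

Answer: DJAEOP|0

Derivation:
After op 1 (left): buf='JAEOP' cursor=0
After op 2 (insert('D')): buf='DJAEOP' cursor=1
After op 3 (left): buf='DJAEOP' cursor=0
After op 4 (left): buf='DJAEOP' cursor=0
After op 5 (home): buf='DJAEOP' cursor=0
After op 6 (insert('J')): buf='JDJAEOP' cursor=1
After op 7 (undo): buf='DJAEOP' cursor=0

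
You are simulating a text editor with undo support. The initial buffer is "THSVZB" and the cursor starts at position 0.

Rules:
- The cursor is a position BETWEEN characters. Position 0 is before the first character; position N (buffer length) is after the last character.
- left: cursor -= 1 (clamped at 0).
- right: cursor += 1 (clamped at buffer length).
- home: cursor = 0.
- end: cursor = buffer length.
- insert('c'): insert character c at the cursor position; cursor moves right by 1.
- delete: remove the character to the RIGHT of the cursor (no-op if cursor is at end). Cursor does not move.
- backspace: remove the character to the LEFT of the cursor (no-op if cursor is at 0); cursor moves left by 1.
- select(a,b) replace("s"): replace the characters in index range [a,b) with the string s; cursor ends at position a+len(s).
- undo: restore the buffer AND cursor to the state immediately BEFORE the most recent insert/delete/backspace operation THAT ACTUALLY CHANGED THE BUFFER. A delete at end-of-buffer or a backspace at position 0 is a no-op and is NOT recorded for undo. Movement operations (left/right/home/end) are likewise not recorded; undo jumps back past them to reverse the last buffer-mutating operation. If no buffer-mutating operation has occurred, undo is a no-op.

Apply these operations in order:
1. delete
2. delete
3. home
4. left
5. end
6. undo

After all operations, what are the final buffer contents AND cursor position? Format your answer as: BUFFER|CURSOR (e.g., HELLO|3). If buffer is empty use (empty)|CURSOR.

Answer: HSVZB|0

Derivation:
After op 1 (delete): buf='HSVZB' cursor=0
After op 2 (delete): buf='SVZB' cursor=0
After op 3 (home): buf='SVZB' cursor=0
After op 4 (left): buf='SVZB' cursor=0
After op 5 (end): buf='SVZB' cursor=4
After op 6 (undo): buf='HSVZB' cursor=0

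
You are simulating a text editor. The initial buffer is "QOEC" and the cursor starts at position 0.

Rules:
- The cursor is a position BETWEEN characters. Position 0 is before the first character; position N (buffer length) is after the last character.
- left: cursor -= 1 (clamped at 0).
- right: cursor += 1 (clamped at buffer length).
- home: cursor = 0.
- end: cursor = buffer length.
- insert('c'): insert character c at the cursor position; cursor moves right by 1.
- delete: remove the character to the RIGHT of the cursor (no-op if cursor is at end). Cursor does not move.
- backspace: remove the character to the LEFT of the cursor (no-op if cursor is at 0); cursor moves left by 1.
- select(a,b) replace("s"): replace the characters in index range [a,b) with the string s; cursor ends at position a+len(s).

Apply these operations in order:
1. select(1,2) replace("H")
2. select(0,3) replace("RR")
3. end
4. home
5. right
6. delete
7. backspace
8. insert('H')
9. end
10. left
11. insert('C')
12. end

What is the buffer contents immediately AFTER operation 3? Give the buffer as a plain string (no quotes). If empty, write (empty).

After op 1 (select(1,2) replace("H")): buf='QHEC' cursor=2
After op 2 (select(0,3) replace("RR")): buf='RRC' cursor=2
After op 3 (end): buf='RRC' cursor=3

Answer: RRC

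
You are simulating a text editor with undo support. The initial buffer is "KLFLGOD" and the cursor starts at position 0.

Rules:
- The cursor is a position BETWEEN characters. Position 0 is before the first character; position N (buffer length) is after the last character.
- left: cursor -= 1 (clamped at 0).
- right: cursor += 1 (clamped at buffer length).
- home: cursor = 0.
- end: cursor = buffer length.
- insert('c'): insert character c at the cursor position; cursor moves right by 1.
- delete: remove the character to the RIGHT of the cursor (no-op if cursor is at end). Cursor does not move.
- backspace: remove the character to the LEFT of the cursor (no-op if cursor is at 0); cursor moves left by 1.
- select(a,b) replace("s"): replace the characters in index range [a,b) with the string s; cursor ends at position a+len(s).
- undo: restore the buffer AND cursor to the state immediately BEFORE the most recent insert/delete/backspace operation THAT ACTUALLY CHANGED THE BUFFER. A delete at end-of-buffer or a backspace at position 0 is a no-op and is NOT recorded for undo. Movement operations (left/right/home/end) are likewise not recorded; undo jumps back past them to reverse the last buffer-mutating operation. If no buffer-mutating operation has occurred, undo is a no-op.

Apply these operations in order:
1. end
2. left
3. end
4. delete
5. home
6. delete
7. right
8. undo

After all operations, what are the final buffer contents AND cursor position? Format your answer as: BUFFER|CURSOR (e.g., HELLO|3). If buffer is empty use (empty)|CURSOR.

After op 1 (end): buf='KLFLGOD' cursor=7
After op 2 (left): buf='KLFLGOD' cursor=6
After op 3 (end): buf='KLFLGOD' cursor=7
After op 4 (delete): buf='KLFLGOD' cursor=7
After op 5 (home): buf='KLFLGOD' cursor=0
After op 6 (delete): buf='LFLGOD' cursor=0
After op 7 (right): buf='LFLGOD' cursor=1
After op 8 (undo): buf='KLFLGOD' cursor=0

Answer: KLFLGOD|0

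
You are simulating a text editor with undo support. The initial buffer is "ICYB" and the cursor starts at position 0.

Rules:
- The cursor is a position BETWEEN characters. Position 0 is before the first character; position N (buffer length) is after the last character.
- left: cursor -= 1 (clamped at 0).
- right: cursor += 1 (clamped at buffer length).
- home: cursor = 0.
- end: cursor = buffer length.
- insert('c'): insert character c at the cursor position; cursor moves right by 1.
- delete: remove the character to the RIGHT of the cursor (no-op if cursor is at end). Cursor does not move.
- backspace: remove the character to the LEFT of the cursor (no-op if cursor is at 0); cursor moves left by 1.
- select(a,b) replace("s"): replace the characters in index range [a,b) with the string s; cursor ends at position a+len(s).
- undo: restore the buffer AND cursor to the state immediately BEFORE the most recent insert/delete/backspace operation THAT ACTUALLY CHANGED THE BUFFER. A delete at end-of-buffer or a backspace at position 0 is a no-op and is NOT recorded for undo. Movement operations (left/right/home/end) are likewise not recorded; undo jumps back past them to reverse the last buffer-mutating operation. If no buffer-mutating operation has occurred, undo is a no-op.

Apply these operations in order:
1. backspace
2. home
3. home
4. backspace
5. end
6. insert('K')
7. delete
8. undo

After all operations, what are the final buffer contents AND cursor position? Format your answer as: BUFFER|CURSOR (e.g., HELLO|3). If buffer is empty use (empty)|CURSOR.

After op 1 (backspace): buf='ICYB' cursor=0
After op 2 (home): buf='ICYB' cursor=0
After op 3 (home): buf='ICYB' cursor=0
After op 4 (backspace): buf='ICYB' cursor=0
After op 5 (end): buf='ICYB' cursor=4
After op 6 (insert('K')): buf='ICYBK' cursor=5
After op 7 (delete): buf='ICYBK' cursor=5
After op 8 (undo): buf='ICYB' cursor=4

Answer: ICYB|4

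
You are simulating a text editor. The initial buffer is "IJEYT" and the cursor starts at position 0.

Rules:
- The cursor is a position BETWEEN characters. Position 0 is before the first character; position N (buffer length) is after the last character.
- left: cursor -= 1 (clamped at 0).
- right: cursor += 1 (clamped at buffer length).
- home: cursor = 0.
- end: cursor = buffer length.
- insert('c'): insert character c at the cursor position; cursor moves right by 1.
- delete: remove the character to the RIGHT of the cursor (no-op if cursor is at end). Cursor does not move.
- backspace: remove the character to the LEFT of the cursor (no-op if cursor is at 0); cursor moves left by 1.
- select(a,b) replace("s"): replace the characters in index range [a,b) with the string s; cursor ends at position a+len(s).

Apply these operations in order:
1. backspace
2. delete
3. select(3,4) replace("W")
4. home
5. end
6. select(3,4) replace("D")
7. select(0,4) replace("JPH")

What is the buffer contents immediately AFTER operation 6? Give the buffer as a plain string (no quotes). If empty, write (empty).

Answer: JEYD

Derivation:
After op 1 (backspace): buf='IJEYT' cursor=0
After op 2 (delete): buf='JEYT' cursor=0
After op 3 (select(3,4) replace("W")): buf='JEYW' cursor=4
After op 4 (home): buf='JEYW' cursor=0
After op 5 (end): buf='JEYW' cursor=4
After op 6 (select(3,4) replace("D")): buf='JEYD' cursor=4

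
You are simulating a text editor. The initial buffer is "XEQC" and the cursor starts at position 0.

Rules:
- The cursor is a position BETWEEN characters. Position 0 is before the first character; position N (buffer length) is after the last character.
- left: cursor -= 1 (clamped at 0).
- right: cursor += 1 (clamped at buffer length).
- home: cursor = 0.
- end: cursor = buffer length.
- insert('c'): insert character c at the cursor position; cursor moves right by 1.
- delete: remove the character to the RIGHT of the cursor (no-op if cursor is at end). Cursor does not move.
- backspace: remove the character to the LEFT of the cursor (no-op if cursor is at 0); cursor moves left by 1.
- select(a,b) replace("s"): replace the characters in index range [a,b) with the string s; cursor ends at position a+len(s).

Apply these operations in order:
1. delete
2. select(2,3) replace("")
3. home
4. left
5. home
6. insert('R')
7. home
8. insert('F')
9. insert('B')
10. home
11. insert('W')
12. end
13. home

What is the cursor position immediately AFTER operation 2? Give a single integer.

Answer: 2

Derivation:
After op 1 (delete): buf='EQC' cursor=0
After op 2 (select(2,3) replace("")): buf='EQ' cursor=2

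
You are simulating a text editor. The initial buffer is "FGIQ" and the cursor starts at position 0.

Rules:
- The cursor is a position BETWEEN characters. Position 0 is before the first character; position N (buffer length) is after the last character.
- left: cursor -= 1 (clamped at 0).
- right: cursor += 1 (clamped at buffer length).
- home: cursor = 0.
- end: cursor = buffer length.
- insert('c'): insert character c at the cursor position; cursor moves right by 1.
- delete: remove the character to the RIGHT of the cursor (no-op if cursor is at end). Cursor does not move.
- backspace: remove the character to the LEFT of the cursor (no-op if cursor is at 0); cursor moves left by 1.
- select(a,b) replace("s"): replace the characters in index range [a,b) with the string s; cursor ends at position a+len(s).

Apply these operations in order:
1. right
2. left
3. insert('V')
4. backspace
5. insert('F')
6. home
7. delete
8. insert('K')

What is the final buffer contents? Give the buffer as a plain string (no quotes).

After op 1 (right): buf='FGIQ' cursor=1
After op 2 (left): buf='FGIQ' cursor=0
After op 3 (insert('V')): buf='VFGIQ' cursor=1
After op 4 (backspace): buf='FGIQ' cursor=0
After op 5 (insert('F')): buf='FFGIQ' cursor=1
After op 6 (home): buf='FFGIQ' cursor=0
After op 7 (delete): buf='FGIQ' cursor=0
After op 8 (insert('K')): buf='KFGIQ' cursor=1

Answer: KFGIQ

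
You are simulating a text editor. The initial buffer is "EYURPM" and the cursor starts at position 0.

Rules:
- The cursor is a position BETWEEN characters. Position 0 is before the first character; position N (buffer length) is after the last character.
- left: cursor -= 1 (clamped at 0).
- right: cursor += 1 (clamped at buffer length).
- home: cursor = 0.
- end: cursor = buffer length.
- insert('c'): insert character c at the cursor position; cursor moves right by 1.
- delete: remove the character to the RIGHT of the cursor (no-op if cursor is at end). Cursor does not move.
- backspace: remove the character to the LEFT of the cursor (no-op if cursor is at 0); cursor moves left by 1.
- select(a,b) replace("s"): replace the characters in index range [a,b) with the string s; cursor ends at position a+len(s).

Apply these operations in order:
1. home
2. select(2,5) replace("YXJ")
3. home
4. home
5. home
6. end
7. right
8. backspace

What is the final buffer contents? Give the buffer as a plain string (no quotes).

Answer: EYYXJ

Derivation:
After op 1 (home): buf='EYURPM' cursor=0
After op 2 (select(2,5) replace("YXJ")): buf='EYYXJM' cursor=5
After op 3 (home): buf='EYYXJM' cursor=0
After op 4 (home): buf='EYYXJM' cursor=0
After op 5 (home): buf='EYYXJM' cursor=0
After op 6 (end): buf='EYYXJM' cursor=6
After op 7 (right): buf='EYYXJM' cursor=6
After op 8 (backspace): buf='EYYXJ' cursor=5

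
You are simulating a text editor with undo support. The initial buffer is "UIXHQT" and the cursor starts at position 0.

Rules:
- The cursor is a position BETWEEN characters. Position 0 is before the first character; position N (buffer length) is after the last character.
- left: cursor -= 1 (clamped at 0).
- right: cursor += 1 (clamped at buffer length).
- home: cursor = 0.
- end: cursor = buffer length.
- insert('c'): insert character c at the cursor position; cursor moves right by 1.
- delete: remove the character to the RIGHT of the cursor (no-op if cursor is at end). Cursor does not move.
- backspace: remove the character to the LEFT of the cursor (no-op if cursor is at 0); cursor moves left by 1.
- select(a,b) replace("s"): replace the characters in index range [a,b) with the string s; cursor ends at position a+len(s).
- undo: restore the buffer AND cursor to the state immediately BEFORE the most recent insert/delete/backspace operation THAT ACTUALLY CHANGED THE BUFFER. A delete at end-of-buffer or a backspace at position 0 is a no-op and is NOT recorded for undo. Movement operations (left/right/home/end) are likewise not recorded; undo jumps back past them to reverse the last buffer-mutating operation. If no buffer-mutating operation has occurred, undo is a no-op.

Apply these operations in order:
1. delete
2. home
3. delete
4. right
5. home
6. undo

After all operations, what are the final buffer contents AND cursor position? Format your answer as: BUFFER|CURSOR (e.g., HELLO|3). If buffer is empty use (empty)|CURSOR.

After op 1 (delete): buf='IXHQT' cursor=0
After op 2 (home): buf='IXHQT' cursor=0
After op 3 (delete): buf='XHQT' cursor=0
After op 4 (right): buf='XHQT' cursor=1
After op 5 (home): buf='XHQT' cursor=0
After op 6 (undo): buf='IXHQT' cursor=0

Answer: IXHQT|0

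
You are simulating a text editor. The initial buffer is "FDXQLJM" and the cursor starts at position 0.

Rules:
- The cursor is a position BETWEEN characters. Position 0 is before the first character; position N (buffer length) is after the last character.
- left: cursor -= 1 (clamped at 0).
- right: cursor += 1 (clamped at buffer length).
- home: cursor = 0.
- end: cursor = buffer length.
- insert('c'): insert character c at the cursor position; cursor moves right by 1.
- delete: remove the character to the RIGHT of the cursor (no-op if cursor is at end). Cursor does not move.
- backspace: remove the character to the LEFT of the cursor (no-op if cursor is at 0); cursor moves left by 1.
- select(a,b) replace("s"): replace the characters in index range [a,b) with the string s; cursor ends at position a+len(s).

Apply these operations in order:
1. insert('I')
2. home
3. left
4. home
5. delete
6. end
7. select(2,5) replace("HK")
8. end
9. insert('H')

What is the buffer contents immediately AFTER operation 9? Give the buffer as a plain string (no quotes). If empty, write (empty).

After op 1 (insert('I')): buf='IFDXQLJM' cursor=1
After op 2 (home): buf='IFDXQLJM' cursor=0
After op 3 (left): buf='IFDXQLJM' cursor=0
After op 4 (home): buf='IFDXQLJM' cursor=0
After op 5 (delete): buf='FDXQLJM' cursor=0
After op 6 (end): buf='FDXQLJM' cursor=7
After op 7 (select(2,5) replace("HK")): buf='FDHKJM' cursor=4
After op 8 (end): buf='FDHKJM' cursor=6
After op 9 (insert('H')): buf='FDHKJMH' cursor=7

Answer: FDHKJMH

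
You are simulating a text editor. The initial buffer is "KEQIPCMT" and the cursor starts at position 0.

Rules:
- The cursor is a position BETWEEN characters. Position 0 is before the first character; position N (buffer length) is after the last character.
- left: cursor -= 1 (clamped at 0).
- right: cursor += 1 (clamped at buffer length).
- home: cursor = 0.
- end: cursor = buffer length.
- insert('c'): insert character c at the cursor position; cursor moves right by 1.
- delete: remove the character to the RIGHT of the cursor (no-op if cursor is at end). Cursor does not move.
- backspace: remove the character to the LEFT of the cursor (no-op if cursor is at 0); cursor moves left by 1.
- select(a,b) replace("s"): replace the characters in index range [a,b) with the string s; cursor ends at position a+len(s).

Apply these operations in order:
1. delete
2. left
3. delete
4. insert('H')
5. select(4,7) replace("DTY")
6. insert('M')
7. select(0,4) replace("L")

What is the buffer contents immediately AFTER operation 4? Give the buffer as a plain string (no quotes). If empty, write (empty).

After op 1 (delete): buf='EQIPCMT' cursor=0
After op 2 (left): buf='EQIPCMT' cursor=0
After op 3 (delete): buf='QIPCMT' cursor=0
After op 4 (insert('H')): buf='HQIPCMT' cursor=1

Answer: HQIPCMT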